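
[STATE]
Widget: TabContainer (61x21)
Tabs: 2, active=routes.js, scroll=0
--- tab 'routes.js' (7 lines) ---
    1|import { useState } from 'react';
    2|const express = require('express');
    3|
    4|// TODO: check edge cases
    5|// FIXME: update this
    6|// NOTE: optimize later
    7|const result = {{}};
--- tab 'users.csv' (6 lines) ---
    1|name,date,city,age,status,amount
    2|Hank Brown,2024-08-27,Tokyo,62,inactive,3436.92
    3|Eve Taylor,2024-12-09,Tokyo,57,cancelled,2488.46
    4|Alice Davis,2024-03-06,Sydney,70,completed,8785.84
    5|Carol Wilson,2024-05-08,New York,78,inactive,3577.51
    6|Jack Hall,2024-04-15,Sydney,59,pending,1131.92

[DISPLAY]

[routes.js]│ users.csv                                       
─────────────────────────────────────────────────────────────
import { useState } from 'react';                            
const express = require('express');                          
                                                             
// TODO: check edge cases                                    
// FIXME: update this                                        
// NOTE: optimize later                                      
const result = {{}};                                         
                                                             
                                                             
                                                             
                                                             
                                                             
                                                             
                                                             
                                                             
                                                             
                                                             
                                                             
                                                             


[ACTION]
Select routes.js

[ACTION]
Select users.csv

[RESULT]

 routes.js │[users.csv]                                      
─────────────────────────────────────────────────────────────
name,date,city,age,status,amount                             
Hank Brown,2024-08-27,Tokyo,62,inactive,3436.92              
Eve Taylor,2024-12-09,Tokyo,57,cancelled,2488.46             
Alice Davis,2024-03-06,Sydney,70,completed,8785.84           
Carol Wilson,2024-05-08,New York,78,inactive,3577.51         
Jack Hall,2024-04-15,Sydney,59,pending,1131.92               
                                                             
                                                             
                                                             
                                                             
                                                             
                                                             
                                                             
                                                             
                                                             
                                                             
                                                             
                                                             
                                                             


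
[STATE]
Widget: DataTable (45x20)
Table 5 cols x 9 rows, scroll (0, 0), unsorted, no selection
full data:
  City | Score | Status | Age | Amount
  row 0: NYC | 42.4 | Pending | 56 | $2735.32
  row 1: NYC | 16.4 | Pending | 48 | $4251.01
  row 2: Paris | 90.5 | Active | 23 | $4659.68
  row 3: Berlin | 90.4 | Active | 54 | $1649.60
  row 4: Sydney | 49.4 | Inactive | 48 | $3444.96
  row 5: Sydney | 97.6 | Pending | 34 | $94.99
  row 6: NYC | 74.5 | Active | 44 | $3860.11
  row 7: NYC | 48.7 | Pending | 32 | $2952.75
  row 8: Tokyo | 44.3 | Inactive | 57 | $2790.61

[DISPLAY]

City  │Score│Status  │Age│Amount             
──────┼─────┼────────┼───┼────────           
NYC   │42.4 │Pending │56 │$2735.32           
NYC   │16.4 │Pending │48 │$4251.01           
Paris │90.5 │Active  │23 │$4659.68           
Berlin│90.4 │Active  │54 │$1649.60           
Sydney│49.4 │Inactive│48 │$3444.96           
Sydney│97.6 │Pending │34 │$94.99             
NYC   │74.5 │Active  │44 │$3860.11           
NYC   │48.7 │Pending │32 │$2952.75           
Tokyo │44.3 │Inactive│57 │$2790.61           
                                             
                                             
                                             
                                             
                                             
                                             
                                             
                                             
                                             


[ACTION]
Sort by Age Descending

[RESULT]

City  │Score│Status  │Ag▼│Amount             
──────┼─────┼────────┼───┼────────           
Tokyo │44.3 │Inactive│57 │$2790.61           
NYC   │42.4 │Pending │56 │$2735.32           
Berlin│90.4 │Active  │54 │$1649.60           
NYC   │16.4 │Pending │48 │$4251.01           
Sydney│49.4 │Inactive│48 │$3444.96           
NYC   │74.5 │Active  │44 │$3860.11           
Sydney│97.6 │Pending │34 │$94.99             
NYC   │48.7 │Pending │32 │$2952.75           
Paris │90.5 │Active  │23 │$4659.68           
                                             
                                             
                                             
                                             
                                             
                                             
                                             
                                             
                                             


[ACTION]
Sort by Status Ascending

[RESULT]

City  │Score│Status ▲│Age│Amount             
──────┼─────┼────────┼───┼────────           
Berlin│90.4 │Active  │54 │$1649.60           
NYC   │74.5 │Active  │44 │$3860.11           
Paris │90.5 │Active  │23 │$4659.68           
Tokyo │44.3 │Inactive│57 │$2790.61           
Sydney│49.4 │Inactive│48 │$3444.96           
NYC   │42.4 │Pending │56 │$2735.32           
NYC   │16.4 │Pending │48 │$4251.01           
Sydney│97.6 │Pending │34 │$94.99             
NYC   │48.7 │Pending │32 │$2952.75           
                                             
                                             
                                             
                                             
                                             
                                             
                                             
                                             
                                             


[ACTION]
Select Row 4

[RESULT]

City  │Score│Status ▲│Age│Amount             
──────┼─────┼────────┼───┼────────           
Berlin│90.4 │Active  │54 │$1649.60           
NYC   │74.5 │Active  │44 │$3860.11           
Paris │90.5 │Active  │23 │$4659.68           
Tokyo │44.3 │Inactive│57 │$2790.61           
>ydney│49.4 │Inactive│48 │$3444.96           
NYC   │42.4 │Pending │56 │$2735.32           
NYC   │16.4 │Pending │48 │$4251.01           
Sydney│97.6 │Pending │34 │$94.99             
NYC   │48.7 │Pending │32 │$2952.75           
                                             
                                             
                                             
                                             
                                             
                                             
                                             
                                             
                                             


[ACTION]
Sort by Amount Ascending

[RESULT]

City  │Score│Status  │Age│Amount ▲           
──────┼─────┼────────┼───┼────────           
Sydney│97.6 │Pending │34 │$94.99             
Berlin│90.4 │Active  │54 │$1649.60           
NYC   │42.4 │Pending │56 │$2735.32           
Tokyo │44.3 │Inactive│57 │$2790.61           
>YC   │48.7 │Pending │32 │$2952.75           
Sydney│49.4 │Inactive│48 │$3444.96           
NYC   │74.5 │Active  │44 │$3860.11           
NYC   │16.4 │Pending │48 │$4251.01           
Paris │90.5 │Active  │23 │$4659.68           
                                             
                                             
                                             
                                             
                                             
                                             
                                             
                                             
                                             


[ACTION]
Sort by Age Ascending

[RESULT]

City  │Score│Status  │Ag▲│Amount             
──────┼─────┼────────┼───┼────────           
Paris │90.5 │Active  │23 │$4659.68           
NYC   │48.7 │Pending │32 │$2952.75           
Sydney│97.6 │Pending │34 │$94.99             
NYC   │74.5 │Active  │44 │$3860.11           
>ydney│49.4 │Inactive│48 │$3444.96           
NYC   │16.4 │Pending │48 │$4251.01           
Berlin│90.4 │Active  │54 │$1649.60           
NYC   │42.4 │Pending │56 │$2735.32           
Tokyo │44.3 │Inactive│57 │$2790.61           
                                             
                                             
                                             
                                             
                                             
                                             
                                             
                                             
                                             


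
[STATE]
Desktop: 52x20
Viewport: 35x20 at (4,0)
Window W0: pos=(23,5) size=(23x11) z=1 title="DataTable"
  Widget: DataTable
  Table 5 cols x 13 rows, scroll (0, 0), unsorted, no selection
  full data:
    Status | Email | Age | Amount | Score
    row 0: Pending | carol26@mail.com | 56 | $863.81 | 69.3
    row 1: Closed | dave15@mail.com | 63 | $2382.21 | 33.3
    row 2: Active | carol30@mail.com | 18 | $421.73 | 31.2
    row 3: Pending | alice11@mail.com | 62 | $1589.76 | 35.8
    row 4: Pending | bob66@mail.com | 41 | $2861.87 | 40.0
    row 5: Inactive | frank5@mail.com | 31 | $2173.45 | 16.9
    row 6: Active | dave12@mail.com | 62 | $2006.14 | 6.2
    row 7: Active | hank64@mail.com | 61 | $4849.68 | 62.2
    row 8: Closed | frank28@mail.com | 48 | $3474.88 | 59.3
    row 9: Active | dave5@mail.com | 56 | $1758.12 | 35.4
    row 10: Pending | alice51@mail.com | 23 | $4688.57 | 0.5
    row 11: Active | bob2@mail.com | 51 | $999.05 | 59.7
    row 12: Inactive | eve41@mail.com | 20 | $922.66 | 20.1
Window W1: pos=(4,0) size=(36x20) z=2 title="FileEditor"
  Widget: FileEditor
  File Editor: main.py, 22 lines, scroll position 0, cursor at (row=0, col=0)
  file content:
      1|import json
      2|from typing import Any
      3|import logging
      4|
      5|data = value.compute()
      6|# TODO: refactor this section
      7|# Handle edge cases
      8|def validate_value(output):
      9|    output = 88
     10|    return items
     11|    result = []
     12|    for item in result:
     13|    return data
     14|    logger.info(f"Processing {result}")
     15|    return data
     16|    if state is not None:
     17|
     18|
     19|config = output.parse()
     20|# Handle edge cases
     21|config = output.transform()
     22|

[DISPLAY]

┏━━━━━━━━━━━━━━━━━━━━━━━━━━━━━━━━━━
┃ FileEditor                       
┠──────────────────────────────────
┃█mport json                      ▲
┃from typing import Any           █
┃import logging                   ░
┃                                 ░
┃data = value.compute()           ░
┃# TODO: refactor this section    ░
┃# Handle edge cases              ░
┃def validate_value(output):      ░
┃    output = 88                  ░
┃    return items                 ░
┃    result = []                  ░
┃    for item in result:          ░
┃    return data                  ░
┃    logger.info(f"Processing {res░
┃    return data                  ░
┃    if state is not None:        ▼
┗━━━━━━━━━━━━━━━━━━━━━━━━━━━━━━━━━━


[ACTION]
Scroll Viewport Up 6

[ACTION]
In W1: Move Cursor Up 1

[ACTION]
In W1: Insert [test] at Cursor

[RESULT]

┏━━━━━━━━━━━━━━━━━━━━━━━━━━━━━━━━━━
┃ FileEditor                       
┠──────────────────────────────────
┃test█mport json                  ▲
┃from typing import Any           █
┃import logging                   ░
┃                                 ░
┃data = value.compute()           ░
┃# TODO: refactor this section    ░
┃# Handle edge cases              ░
┃def validate_value(output):      ░
┃    output = 88                  ░
┃    return items                 ░
┃    result = []                  ░
┃    for item in result:          ░
┃    return data                  ░
┃    logger.info(f"Processing {res░
┃    return data                  ░
┃    if state is not None:        ▼
┗━━━━━━━━━━━━━━━━━━━━━━━━━━━━━━━━━━


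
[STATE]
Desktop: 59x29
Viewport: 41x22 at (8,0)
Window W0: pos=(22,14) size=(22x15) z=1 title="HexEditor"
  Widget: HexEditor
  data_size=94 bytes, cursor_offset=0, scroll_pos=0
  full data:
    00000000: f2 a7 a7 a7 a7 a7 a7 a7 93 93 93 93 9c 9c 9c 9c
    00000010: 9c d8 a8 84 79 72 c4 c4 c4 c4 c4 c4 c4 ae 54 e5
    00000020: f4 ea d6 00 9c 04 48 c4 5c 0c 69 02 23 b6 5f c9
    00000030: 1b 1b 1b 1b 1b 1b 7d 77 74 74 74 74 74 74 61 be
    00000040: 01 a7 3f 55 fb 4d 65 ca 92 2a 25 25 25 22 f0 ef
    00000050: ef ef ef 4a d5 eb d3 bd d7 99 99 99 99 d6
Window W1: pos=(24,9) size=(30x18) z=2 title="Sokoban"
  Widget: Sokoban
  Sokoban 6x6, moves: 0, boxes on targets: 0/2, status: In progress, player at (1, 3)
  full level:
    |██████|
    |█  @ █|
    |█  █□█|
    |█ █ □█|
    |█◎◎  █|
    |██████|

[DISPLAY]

                                         
                                         
                                         
                                         
                                         
                                         
                                         
                                         
                                         
                ┏━━━━━━━━━━━━━━━━━━━━━━━━
                ┃ Sokoban                
                ┠────────────────────────
                ┃██████                  
                ┃█  @ █                  
              ┏━┃█  █□█                  
              ┃ ┃█ █ □█                  
              ┠─┃█◎◎  █                  
              ┃0┃██████                  
              ┃0┃Moves: 0  0/2           
              ┃0┃                        
              ┃0┃                        
              ┃0┃                        


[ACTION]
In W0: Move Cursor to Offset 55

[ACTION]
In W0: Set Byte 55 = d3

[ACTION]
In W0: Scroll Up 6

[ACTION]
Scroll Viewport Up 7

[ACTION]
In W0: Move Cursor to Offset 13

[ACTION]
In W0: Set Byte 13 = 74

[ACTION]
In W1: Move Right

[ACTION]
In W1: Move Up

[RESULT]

                                         
                                         
                                         
                                         
                                         
                                         
                                         
                                         
                                         
                ┏━━━━━━━━━━━━━━━━━━━━━━━━
                ┃ Sokoban                
                ┠────────────────────────
                ┃██████                  
                ┃█   @█                  
              ┏━┃█  █□█                  
              ┃ ┃█ █ □█                  
              ┠─┃█◎◎  █                  
              ┃0┃██████                  
              ┃0┃Moves: 1  0/2           
              ┃0┃                        
              ┃0┃                        
              ┃0┃                        


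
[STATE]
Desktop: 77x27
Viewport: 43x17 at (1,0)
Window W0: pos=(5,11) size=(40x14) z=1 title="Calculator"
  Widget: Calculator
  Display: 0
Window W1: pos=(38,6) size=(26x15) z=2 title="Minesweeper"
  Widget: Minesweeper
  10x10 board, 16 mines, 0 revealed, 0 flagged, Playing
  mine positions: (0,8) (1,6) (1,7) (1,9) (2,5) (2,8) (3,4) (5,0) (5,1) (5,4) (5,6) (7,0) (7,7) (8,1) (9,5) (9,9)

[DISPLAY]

                                           
                                           
                                           
                                           
                                           
                                           
                                     ┏━━━━━
                                     ┃ Mine
                                     ┠─────
                                     ┃■■■■■
                                     ┃■■■■■
    ┏━━━━━━━━━━━━━━━━━━━━━━━━━━━━━━━━┃■■■■■
    ┃ Calculator                     ┃■■■■■
    ┠────────────────────────────────┃■■■■■
    ┃                                ┃■■■■■
    ┃┌───┬───┬───┬───┐               ┃■■■■■
    ┃│ 7 │ 8 │ 9 │ ÷ │               ┃■■■■■


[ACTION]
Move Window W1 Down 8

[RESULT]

                                           
                                           
                                           
                                           
                                           
                                           
                                           
                                           
                                           
                                           
                                           
    ┏━━━━━━━━━━━━━━━━━━━━━━━━━━━━━━━━━━━━━━
    ┃ Calculator                     ┏━━━━━
    ┠────────────────────────────────┃ Mine
    ┃                                ┠─────
    ┃┌───┬───┬───┬───┐               ┃■■■■■
    ┃│ 7 │ 8 │ 9 │ ÷ │               ┃■■■■■


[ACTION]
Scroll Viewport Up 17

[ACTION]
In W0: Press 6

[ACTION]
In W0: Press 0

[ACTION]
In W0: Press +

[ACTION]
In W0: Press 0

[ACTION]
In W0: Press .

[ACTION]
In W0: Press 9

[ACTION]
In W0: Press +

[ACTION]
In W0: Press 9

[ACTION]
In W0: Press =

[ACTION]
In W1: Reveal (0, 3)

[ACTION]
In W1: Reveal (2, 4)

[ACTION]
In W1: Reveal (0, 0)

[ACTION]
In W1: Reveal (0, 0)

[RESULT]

                                           
                                           
                                           
                                           
                                           
                                           
                                           
                                           
                                           
                                           
                                           
    ┏━━━━━━━━━━━━━━━━━━━━━━━━━━━━━━━━━━━━━━
    ┃ Calculator                     ┏━━━━━
    ┠────────────────────────────────┃ Mine
    ┃                                ┠─────
    ┃┌───┬───┬───┬───┐               ┃     
    ┃│ 7 │ 8 │ 9 │ ÷ │               ┃    1


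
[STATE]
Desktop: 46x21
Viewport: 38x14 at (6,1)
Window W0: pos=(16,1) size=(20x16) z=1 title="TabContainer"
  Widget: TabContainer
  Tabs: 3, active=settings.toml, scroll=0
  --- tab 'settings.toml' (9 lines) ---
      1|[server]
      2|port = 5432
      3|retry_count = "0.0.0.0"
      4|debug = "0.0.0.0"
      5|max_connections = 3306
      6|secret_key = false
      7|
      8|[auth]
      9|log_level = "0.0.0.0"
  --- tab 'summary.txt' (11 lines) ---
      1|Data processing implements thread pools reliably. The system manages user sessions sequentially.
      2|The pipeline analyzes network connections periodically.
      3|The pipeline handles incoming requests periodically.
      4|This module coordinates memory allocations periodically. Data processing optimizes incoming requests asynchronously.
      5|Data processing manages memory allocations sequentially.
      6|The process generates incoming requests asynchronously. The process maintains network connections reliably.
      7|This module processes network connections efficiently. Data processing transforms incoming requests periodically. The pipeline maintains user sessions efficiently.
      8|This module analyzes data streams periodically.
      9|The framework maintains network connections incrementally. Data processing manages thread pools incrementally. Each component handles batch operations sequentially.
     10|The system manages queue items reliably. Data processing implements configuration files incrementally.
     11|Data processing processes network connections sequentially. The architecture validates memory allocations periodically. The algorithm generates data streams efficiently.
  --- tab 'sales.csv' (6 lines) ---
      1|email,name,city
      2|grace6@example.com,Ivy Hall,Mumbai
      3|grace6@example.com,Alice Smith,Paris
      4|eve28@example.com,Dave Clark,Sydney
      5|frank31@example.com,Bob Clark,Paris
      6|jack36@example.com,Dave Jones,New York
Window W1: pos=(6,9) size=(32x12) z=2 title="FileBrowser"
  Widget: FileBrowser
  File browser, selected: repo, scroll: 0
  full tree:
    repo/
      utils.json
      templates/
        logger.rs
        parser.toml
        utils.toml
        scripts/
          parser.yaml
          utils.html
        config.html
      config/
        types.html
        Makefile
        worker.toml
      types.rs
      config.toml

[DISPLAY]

          ┏━━━━━━━━━━━━━━━━━━┓        
          ┃ TabContainer     ┃        
          ┠──────────────────┨        
          ┃[settings.toml]│ s┃        
          ┃──────────────────┃        
          ┃[server]          ┃        
          ┃port = 5432       ┃        
          ┃retry_count = "0.0┃        
┏━━━━━━━━━━━━━━━━━━━━━━━━━━━━━━┓      
┃ FileBrowser                  ┃      
┠──────────────────────────────┨      
┃> [-] repo/                   ┃      
┃    utils.json                ┃      
┃    [+] templates/            ┃      


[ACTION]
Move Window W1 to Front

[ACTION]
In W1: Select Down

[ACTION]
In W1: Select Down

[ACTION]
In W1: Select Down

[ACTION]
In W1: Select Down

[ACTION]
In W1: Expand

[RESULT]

          ┏━━━━━━━━━━━━━━━━━━┓        
          ┃ TabContainer     ┃        
          ┠──────────────────┨        
          ┃[settings.toml]│ s┃        
          ┃──────────────────┃        
          ┃[server]          ┃        
          ┃port = 5432       ┃        
          ┃retry_count = "0.0┃        
┏━━━━━━━━━━━━━━━━━━━━━━━━━━━━━━┓      
┃ FileBrowser                  ┃      
┠──────────────────────────────┨      
┃  [-] repo/                   ┃      
┃    utils.json                ┃      
┃    [+] templates/            ┃      


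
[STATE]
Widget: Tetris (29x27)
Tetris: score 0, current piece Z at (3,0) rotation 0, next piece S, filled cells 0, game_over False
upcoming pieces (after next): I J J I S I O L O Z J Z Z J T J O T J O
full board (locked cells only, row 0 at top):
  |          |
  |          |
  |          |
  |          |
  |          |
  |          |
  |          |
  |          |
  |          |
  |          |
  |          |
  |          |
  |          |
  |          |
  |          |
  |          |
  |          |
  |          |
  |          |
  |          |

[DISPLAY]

   ▓▓     │Next:             
    ▓▓    │ ░░               
          │░░                
          │                  
          │                  
          │                  
          │Score:            
          │0                 
          │                  
          │                  
          │                  
          │                  
          │                  
          │                  
          │                  
          │                  
          │                  
          │                  
          │                  
          │                  
          │                  
          │                  
          │                  
          │                  
          │                  
          │                  
          │                  


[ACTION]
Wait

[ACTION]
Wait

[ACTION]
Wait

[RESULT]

          │Next:             
          │ ░░               
          │░░                
   ▓▓     │                  
    ▓▓    │                  
          │                  
          │Score:            
          │0                 
          │                  
          │                  
          │                  
          │                  
          │                  
          │                  
          │                  
          │                  
          │                  
          │                  
          │                  
          │                  
          │                  
          │                  
          │                  
          │                  
          │                  
          │                  
          │                  


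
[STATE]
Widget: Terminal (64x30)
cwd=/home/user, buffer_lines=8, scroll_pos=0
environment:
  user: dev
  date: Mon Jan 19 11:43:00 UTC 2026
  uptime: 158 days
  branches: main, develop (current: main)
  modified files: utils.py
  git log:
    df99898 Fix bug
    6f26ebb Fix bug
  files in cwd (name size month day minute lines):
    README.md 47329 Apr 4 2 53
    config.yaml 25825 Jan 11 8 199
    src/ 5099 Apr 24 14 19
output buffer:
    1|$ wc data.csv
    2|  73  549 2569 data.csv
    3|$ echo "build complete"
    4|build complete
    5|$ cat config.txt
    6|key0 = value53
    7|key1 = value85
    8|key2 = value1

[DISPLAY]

$ wc data.csv                                                   
  73  549 2569 data.csv                                         
$ echo "build complete"                                         
build complete                                                  
$ cat config.txt                                                
key0 = value53                                                  
key1 = value85                                                  
key2 = value1                                                   
$ █                                                             
                                                                
                                                                
                                                                
                                                                
                                                                
                                                                
                                                                
                                                                
                                                                
                                                                
                                                                
                                                                
                                                                
                                                                
                                                                
                                                                
                                                                
                                                                
                                                                
                                                                
                                                                


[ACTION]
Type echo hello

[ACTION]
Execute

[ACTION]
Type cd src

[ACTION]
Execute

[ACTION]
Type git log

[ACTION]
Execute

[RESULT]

$ wc data.csv                                                   
  73  549 2569 data.csv                                         
$ echo "build complete"                                         
build complete                                                  
$ cat config.txt                                                
key0 = value53                                                  
key1 = value85                                                  
key2 = value1                                                   
$ echo hello                                                    
hello                                                           
$ cd src                                                        
                                                                
$ git log                                                       
df99898 Fix bug                                                 
6f26ebb Fix bug                                                 
$ █                                                             
                                                                
                                                                
                                                                
                                                                
                                                                
                                                                
                                                                
                                                                
                                                                
                                                                
                                                                
                                                                
                                                                
                                                                


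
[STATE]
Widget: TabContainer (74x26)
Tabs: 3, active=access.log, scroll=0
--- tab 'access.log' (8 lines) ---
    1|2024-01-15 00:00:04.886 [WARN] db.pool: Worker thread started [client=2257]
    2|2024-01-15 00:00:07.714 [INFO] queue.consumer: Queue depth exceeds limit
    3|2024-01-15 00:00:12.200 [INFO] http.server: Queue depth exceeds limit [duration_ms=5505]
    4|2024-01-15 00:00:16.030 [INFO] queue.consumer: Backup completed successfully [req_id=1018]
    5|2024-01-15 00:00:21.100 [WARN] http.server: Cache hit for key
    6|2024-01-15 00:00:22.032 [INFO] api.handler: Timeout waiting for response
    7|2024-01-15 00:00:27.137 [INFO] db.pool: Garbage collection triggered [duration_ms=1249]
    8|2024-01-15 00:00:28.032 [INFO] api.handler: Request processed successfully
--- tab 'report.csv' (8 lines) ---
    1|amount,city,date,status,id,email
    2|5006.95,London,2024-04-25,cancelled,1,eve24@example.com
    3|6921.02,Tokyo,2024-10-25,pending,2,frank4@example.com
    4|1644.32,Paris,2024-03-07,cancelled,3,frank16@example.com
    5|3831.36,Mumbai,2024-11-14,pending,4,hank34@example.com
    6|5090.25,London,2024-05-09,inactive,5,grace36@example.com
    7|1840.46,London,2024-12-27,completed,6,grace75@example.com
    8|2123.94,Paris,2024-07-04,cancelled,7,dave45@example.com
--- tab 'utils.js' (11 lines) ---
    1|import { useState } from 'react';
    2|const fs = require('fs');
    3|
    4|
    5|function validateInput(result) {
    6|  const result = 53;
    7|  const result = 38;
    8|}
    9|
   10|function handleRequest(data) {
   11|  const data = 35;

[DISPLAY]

[access.log]│ report.csv │ utils.js                                       
──────────────────────────────────────────────────────────────────────────
2024-01-15 00:00:04.886 [WARN] db.pool: Worker thread started [client=2257
2024-01-15 00:00:07.714 [INFO] queue.consumer: Queue depth exceeds limit  
2024-01-15 00:00:12.200 [INFO] http.server: Queue depth exceeds limit [dur
2024-01-15 00:00:16.030 [INFO] queue.consumer: Backup completed successful
2024-01-15 00:00:21.100 [WARN] http.server: Cache hit for key             
2024-01-15 00:00:22.032 [INFO] api.handler: Timeout waiting for response  
2024-01-15 00:00:27.137 [INFO] db.pool: Garbage collection triggered [dura
2024-01-15 00:00:28.032 [INFO] api.handler: Request processed successfully
                                                                          
                                                                          
                                                                          
                                                                          
                                                                          
                                                                          
                                                                          
                                                                          
                                                                          
                                                                          
                                                                          
                                                                          
                                                                          
                                                                          
                                                                          
                                                                          


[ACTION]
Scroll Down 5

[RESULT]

[access.log]│ report.csv │ utils.js                                       
──────────────────────────────────────────────────────────────────────────
2024-01-15 00:00:22.032 [INFO] api.handler: Timeout waiting for response  
2024-01-15 00:00:27.137 [INFO] db.pool: Garbage collection triggered [dura
2024-01-15 00:00:28.032 [INFO] api.handler: Request processed successfully
                                                                          
                                                                          
                                                                          
                                                                          
                                                                          
                                                                          
                                                                          
                                                                          
                                                                          
                                                                          
                                                                          
                                                                          
                                                                          
                                                                          
                                                                          
                                                                          
                                                                          
                                                                          
                                                                          
                                                                          
                                                                          


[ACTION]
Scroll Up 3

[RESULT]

[access.log]│ report.csv │ utils.js                                       
──────────────────────────────────────────────────────────────────────────
2024-01-15 00:00:12.200 [INFO] http.server: Queue depth exceeds limit [dur
2024-01-15 00:00:16.030 [INFO] queue.consumer: Backup completed successful
2024-01-15 00:00:21.100 [WARN] http.server: Cache hit for key             
2024-01-15 00:00:22.032 [INFO] api.handler: Timeout waiting for response  
2024-01-15 00:00:27.137 [INFO] db.pool: Garbage collection triggered [dura
2024-01-15 00:00:28.032 [INFO] api.handler: Request processed successfully
                                                                          
                                                                          
                                                                          
                                                                          
                                                                          
                                                                          
                                                                          
                                                                          
                                                                          
                                                                          
                                                                          
                                                                          
                                                                          
                                                                          
                                                                          
                                                                          
                                                                          
                                                                          
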